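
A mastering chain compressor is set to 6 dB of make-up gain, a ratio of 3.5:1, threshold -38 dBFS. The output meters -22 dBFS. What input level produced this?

-3 dBFS

Before make-up, the level was -22 − 6 = -28 dBFS.
The compressed level sits -28 − (-38) = 10 dB over threshold.
Undo the ratio: input overshoot = 10 × 3.5 = 35 dB, giving input = -3 dBFS.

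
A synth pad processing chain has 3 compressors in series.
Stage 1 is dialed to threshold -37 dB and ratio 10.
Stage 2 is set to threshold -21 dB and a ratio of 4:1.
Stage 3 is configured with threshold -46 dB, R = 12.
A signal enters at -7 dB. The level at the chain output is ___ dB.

-45 dB

Stage 1: overshoot 30 dB → 30/10 = 3 dB → -34 dB.
Stage 2: -34 dB is at or below the -21 dB threshold — no compression; output -34 dB.
Stage 3: 12 dB above -46 dB, reduced 12:1 to 1 dB above → -45 dB.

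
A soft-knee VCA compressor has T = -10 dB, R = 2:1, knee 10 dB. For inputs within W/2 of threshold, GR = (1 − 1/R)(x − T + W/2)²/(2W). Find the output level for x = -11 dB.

-11.4 dB

x − T + W/2 = -11 − (-10) + 5 = 4.
GR = (1 − 1/2) × 4² / 20 = 0.5 × 16 / 20 = 0.4 dB.
Output = -11 − 0.4 = -11.4 dB.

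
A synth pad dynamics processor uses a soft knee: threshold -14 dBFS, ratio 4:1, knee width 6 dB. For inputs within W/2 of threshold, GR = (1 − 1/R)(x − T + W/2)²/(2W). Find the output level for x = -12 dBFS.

x − T + W/2 = -12 − (-14) + 3 = 5.
GR = (1 − 1/4) × 5² / 12 = 0.75 × 25 / 12 = 1.5625 dB.
Output = -12 − 1.5625 = -13.5625 dBFS.

-13.5625 dBFS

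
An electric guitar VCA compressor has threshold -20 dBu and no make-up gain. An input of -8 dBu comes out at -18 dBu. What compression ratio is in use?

6:1

Input overshoot = -8 − (-20) = 12 dB; output overshoot = -18 − (-20) = 2 dB.
Ratio = 12 / 2 = 6.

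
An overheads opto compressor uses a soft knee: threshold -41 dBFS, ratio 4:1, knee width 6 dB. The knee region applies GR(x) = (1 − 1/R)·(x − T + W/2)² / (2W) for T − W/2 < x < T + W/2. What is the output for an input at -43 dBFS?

-43.0625 dBFS

x − T + W/2 = -43 − (-41) + 3 = 1.
GR = (1 − 1/4) × 1² / 12 = 0.75 × 1 / 12 = 0.0625 dB.
Output = -43 − 0.0625 = -43.0625 dBFS.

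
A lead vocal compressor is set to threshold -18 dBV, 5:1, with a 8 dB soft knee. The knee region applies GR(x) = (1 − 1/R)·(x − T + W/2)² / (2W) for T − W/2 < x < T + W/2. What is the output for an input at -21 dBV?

x − T + W/2 = -21 − (-18) + 4 = 1.
GR = (1 − 1/5) × 1² / 16 = 0.8 × 1 / 16 = 0.05 dB.
Output = -21 − 0.05 = -21.05 dBV.

-21.05 dBV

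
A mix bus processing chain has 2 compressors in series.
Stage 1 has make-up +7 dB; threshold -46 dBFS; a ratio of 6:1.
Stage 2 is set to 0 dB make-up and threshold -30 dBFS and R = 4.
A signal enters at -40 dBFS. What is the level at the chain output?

-38 dBFS

Stage 1: -40 dBFS is 6 dB over -46 dBFS; at 6:1 that becomes 1 dB over, giving -45 dBFS; +7 dB make-up → -38 dBFS.
Stage 2: -38 dBFS is at or below the -30 dBFS threshold — no compression; output -38 dBFS.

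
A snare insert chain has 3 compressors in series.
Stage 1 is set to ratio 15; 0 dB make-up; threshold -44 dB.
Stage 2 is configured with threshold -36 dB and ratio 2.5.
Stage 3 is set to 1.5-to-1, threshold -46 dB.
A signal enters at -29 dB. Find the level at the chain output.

Stage 1: overshoot 15 dB → 15/15 = 1 dB → -43 dB.
Stage 2: below threshold (-43 ≤ -36); passes unchanged; output -43 dB.
Stage 3: -43 dB is 3 dB over -46 dB; at 1.5:1 that becomes 2 dB over, giving -44 dB.

-44 dB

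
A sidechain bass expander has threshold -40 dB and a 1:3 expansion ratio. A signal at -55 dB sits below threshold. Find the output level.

-85 dB

Below threshold, a 1:3 expander applies gain = (3−1)×(T − x) of attenuation.
(3−1) × 15 = 30 dB, so output = -55 − 30 = -85 dB.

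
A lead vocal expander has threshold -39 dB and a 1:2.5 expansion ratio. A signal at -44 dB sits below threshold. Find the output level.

Below threshold, a 1:2.5 expander applies gain = (2.5−1)×(T − x) of attenuation.
(2.5−1) × 5 = 7.5 dB, so output = -44 − 7.5 = -51.5 dB.

-51.5 dB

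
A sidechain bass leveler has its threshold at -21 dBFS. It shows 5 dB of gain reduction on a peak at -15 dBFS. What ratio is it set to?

Input overshoot = -15 − (-21) = 6 dB.
Output overshoot = 6 − 5 = 1 dB.
Ratio = input overshoot / output overshoot = 6 / 1 = 6.

6:1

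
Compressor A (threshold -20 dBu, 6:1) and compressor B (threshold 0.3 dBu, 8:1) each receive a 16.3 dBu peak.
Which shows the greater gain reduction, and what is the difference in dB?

A: 36.3 dB over, compressed to 6.05 dB over, so 30.25 dB of GR.
B: 16 dB over, compressed to 2 dB over, so 14 dB of GR.
Difference: 16.25 dB in favour of A.

A, by 16.25 dB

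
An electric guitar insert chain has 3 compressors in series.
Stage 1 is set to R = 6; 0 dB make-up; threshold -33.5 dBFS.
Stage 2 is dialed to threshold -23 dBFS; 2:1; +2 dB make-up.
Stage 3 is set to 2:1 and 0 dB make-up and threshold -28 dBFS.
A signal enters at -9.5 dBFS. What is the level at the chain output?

-27.75 dBFS

Stage 1: -9.5 dBFS is 24 dB over -33.5 dBFS; at 6:1 that becomes 4 dB over, giving -29.5 dBFS.
Stage 2: -29.5 dBFS ≤ -23 dBFS, so stage 2 doesn't engage; make-up brings it to -27.5 dBFS.
Stage 3: -27.5 dBFS is 0.5 dB over -28 dBFS; at 2:1 that becomes 0.25 dB over, giving -27.75 dBFS.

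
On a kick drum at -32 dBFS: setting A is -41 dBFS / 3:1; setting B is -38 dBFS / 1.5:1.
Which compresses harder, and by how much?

A, by 4 dB

A: GR = 9 − 9/3 = 6 dB.
B: GR = 6 − 6/1.5 = 2 dB.
A reduces 4 dB more.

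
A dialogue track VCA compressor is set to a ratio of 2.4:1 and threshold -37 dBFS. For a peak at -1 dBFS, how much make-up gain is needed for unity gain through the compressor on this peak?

The peak compresses to -37 + 36/2.4 = -22 dBFS.
To reach -1 dBFS requires -1 − (-22) = 21 dB of make-up.

21 dB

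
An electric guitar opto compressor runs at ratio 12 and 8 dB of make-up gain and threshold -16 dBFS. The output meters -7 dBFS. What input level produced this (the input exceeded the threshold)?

-4 dBFS

Before make-up, the level was -7 − 8 = -15 dBFS.
The compressed level sits -15 − (-16) = 1 dB over threshold.
Input overshoot = R × output overshoot = 12 dB → input = -16 + 12 = -4 dBFS.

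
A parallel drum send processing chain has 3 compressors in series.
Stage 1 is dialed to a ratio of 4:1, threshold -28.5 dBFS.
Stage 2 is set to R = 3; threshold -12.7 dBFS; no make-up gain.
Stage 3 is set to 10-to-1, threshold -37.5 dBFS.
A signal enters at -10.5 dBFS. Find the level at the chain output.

Stage 1: -10.5 dBFS is 18 dB over -28.5 dBFS; at 4:1 that becomes 4.5 dB over, giving -24 dBFS.
Stage 2: below threshold (-24 ≤ -12.7); passes unchanged; output -24 dBFS.
Stage 3: -24 dBFS is 13.5 dB over -37.5 dBFS; at 10:1 that becomes 1.35 dB over, giving -36.15 dBFS.

-36.15 dBFS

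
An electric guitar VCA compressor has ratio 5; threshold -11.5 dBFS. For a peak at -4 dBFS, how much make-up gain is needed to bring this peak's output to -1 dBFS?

Overshoot 7.5 dB → 7.5/5 = 1.5 dB after compression, so the compressed level is -11.5 + 1.5 = -10 dBFS.
Make-up = target − compressed = -1 − (-10) = 9 dB.

9 dB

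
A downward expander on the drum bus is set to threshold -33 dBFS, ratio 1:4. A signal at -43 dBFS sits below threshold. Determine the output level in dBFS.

The input is 10 dB below the -33 dBFS threshold.
A 1:4 expander multiplies undershoot by 4: 10 × 4 = 40 dB below threshold.
Output = -33 − 40 = -73 dBFS.

-73 dBFS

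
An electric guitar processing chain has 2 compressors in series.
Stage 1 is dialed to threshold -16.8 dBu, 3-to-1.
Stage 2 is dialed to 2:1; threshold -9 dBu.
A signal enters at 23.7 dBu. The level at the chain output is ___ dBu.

Stage 1: 23.7 dBu is 40.5 dB over -16.8 dBu; at 3:1 that becomes 13.5 dB over, giving -3.3 dBu.
Stage 2: 5.7 dB above -9 dBu, reduced 2:1 to 2.85 dB above → -6.15 dBu.

-6.15 dBu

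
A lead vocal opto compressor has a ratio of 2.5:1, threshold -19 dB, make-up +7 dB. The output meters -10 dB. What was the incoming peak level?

-14 dB

Remove make-up: -10 − 7 = -17 dB.
That's 2 dB above the -19 dB threshold.
Undo the ratio: input overshoot = 2 × 2.5 = 5 dB, giving input = -14 dB.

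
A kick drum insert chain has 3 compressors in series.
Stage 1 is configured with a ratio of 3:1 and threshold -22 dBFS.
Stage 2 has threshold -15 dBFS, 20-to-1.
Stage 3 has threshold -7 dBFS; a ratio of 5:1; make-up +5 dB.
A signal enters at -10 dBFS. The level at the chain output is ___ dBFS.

-13 dBFS

Stage 1: -10 dBFS is 12 dB over -22 dBFS; at 3:1 that becomes 4 dB over, giving -18 dBFS.
Stage 2: -18 dBFS is at or below the -15 dBFS threshold — no compression; output -18 dBFS.
Stage 3: below threshold (-18 ≤ -7); passes unchanged; make-up brings it to -13 dBFS.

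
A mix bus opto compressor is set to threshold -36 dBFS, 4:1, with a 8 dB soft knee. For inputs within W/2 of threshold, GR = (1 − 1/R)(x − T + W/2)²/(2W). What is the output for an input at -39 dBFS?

x − T + W/2 = -39 − (-36) + 4 = 1.
GR = (1 − 1/4) × 1² / 16 = 0.75 × 1 / 16 = 0.046875 dB.
Output = -39 − 0.046875 = -39.046875 dBFS.

-39.046875 dBFS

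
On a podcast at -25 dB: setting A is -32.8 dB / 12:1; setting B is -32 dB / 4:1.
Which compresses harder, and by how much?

A: GR = 7.8 − 7.8/12 = 7.15 dB.
B: GR = 7 − 7/4 = 5.25 dB.
Difference: 1.9 dB in favour of A.

A, by 1.9 dB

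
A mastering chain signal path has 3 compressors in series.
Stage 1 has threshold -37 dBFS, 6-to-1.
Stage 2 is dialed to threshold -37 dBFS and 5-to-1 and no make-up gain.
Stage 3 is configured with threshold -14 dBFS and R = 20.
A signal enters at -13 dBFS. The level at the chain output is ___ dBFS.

Stage 1: overshoot 24 dB → 24/6 = 4 dB → -33 dBFS.
Stage 2: overshoot 4 dB → 4/5 = 0.8 dB → -36.2 dBFS.
Stage 3: below threshold (-36.2 ≤ -14); passes unchanged; output -36.2 dBFS.

-36.2 dBFS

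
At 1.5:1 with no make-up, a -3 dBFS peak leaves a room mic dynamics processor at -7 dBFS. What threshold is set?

-15 dBFS

Input is 12 dB above T (since output overshoot × R = input overshoot: (-7 − T)·1.5 = -3 − T gives T = -15 dBFS).
Check: -15 + (-3 − (-15))/1.5 = -15 + 8 = -7 dBFS. ✓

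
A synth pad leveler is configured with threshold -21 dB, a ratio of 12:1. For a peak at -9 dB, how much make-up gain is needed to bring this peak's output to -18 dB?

Without make-up, output = threshold + overshoot/12 = -21 + 1 = -20 dB.
Gap to target: 2 dB.

2 dB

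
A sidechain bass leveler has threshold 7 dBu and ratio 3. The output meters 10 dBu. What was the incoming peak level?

16 dBu

That's 3 dB above the 7 dBu threshold.
Before 3:1 compression the overshoot was 3 × 3 = 9 dB, so input = 7 + 9 = 16 dBu.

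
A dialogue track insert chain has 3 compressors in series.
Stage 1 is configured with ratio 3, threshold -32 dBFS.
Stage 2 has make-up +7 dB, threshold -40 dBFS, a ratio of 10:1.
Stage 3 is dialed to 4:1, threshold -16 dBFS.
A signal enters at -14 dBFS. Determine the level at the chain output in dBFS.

-31.6 dBFS

Stage 1: -14 dBFS is 18 dB over -32 dBFS; at 3:1 that becomes 6 dB over, giving -26 dBFS.
Stage 2: -26 dBFS is 14 dB over -40 dBFS; at 10:1 that becomes 1.4 dB over, giving -38.6 dBFS; +7 dB make-up → -31.6 dBFS.
Stage 3: -31.6 dBFS ≤ -16 dBFS, so stage 3 doesn't engage; output -31.6 dBFS.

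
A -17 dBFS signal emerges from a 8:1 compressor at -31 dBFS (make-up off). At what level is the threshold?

Gain reduction = -17 − (-31) = 14 dB; output overshoot = GR / (R − 1) = 14 / 7 = 2 dB.
Threshold = output − output overshoot = -31 − 2 = -33 dBFS.

-33 dBFS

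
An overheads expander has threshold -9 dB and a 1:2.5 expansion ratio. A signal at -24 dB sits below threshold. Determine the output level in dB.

The input is 15 dB below the -9 dB threshold.
A 1:2.5 expander multiplies undershoot by 2.5: 15 × 2.5 = 37.5 dB below threshold.
Output = -9 − 37.5 = -46.5 dB.

-46.5 dB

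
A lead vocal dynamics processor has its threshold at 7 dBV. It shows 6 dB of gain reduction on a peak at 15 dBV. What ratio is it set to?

4:1

Input overshoot = 15 − 7 = 8 dB.
Output overshoot = 8 − 6 = 2 dB.
Ratio = input overshoot / output overshoot = 8 / 2 = 4.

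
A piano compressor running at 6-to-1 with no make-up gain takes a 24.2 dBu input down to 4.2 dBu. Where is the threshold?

Input is 24 dB above T (since output overshoot × R = input overshoot: (4.2 − T)·6 = 24.2 − T gives T = 0.2 dBu).
Check: 0.2 + (24.2 − 0.2)/6 = 0.2 + 4 = 4.2 dBu. ✓

0.2 dBu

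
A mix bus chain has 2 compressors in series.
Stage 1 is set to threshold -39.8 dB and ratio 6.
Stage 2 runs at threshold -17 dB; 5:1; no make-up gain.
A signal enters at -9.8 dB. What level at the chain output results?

Stage 1: -9.8 dB is 30 dB over -39.8 dB; at 6:1 that becomes 5 dB over, giving -34.8 dB.
Stage 2: -34.8 dB is at or below the -17 dB threshold — no compression; output -34.8 dB.

-34.8 dB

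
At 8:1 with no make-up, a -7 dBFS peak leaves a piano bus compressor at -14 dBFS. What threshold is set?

Let T be the threshold. Output overshoot = (input overshoot)/R, so -14 − T = (-7 − T)/8.
8·(-14 − T) = -7 − T → 7·T = -112 − (-7) = -105.
T = -105/7 = -15 dBFS.

-15 dBFS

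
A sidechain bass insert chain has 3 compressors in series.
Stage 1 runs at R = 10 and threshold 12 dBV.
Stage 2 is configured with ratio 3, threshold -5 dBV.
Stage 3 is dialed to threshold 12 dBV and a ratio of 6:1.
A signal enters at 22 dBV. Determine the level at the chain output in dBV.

Stage 1: 10 dB above 12 dBV, reduced 10:1 to 1 dB above → 13 dBV.
Stage 2: 18 dB above -5 dBV, reduced 3:1 to 6 dB above → 1 dBV.
Stage 3: 1 dBV is at or below the 12 dBV threshold — no compression; output 1 dBV.

1 dBV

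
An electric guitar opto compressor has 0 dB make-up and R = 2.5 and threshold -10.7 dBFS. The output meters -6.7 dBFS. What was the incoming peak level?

Post-compression overshoot = -6.7 − (-10.7) = 4 dB.
Input overshoot = R × output overshoot = 10 dB → input = -10.7 + 10 = -0.7 dBFS.

-0.7 dBFS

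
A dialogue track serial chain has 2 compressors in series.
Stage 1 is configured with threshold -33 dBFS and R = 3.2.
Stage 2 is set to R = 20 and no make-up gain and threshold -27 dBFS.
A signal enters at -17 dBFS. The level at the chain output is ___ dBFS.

Stage 1: 16 dB above -33 dBFS, reduced 3.2:1 to 5 dB above → -28 dBFS.
Stage 2: below threshold (-28 ≤ -27); passes unchanged; output -28 dBFS.

-28 dBFS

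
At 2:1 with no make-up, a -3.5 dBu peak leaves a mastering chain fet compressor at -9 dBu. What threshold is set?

-14.5 dBu

Let T be the threshold. Output overshoot = (input overshoot)/R, so -9 − T = (-3.5 − T)/2.
2·(-9 − T) = -3.5 − T → 1·T = -18 − (-3.5) = -14.5.
T = -14.5/1 = -14.5 dBu.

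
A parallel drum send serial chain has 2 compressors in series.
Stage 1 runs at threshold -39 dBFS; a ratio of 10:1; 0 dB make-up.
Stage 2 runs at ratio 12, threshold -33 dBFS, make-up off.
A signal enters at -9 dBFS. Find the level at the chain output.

Stage 1: -9 dBFS is 30 dB over -39 dBFS; at 10:1 that becomes 3 dB over, giving -36 dBFS.
Stage 2: -36 dBFS is at or below the -33 dBFS threshold — no compression; output -36 dBFS.

-36 dBFS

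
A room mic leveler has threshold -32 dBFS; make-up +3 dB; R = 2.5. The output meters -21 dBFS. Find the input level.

-12 dBFS

Remove make-up: -21 − 3 = -24 dBFS.
That's 8 dB above the -32 dBFS threshold.
Before 2.5:1 compression the overshoot was 8 × 2.5 = 20 dB, so input = -32 + 20 = -12 dBFS.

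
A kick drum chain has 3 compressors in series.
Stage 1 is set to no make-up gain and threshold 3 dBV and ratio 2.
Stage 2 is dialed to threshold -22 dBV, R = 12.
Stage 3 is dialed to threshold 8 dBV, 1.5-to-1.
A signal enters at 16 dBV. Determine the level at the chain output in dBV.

-19.375 dBV

Stage 1: 13 dB above 3 dBV, reduced 2:1 to 6.5 dB above → 9.5 dBV.
Stage 2: 31.5 dB above -22 dBV, reduced 12:1 to 2.625 dB above → -19.375 dBV.
Stage 3: -19.375 dBV ≤ 8 dBV, so stage 3 doesn't engage; output -19.375 dBV.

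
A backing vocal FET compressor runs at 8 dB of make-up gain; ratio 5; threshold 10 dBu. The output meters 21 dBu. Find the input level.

Remove make-up: 21 − 8 = 13 dBu.
That's 3 dB above the 10 dBu threshold.
Before 5:1 compression the overshoot was 3 × 5 = 15 dB, so input = 10 + 15 = 25 dBu.

25 dBu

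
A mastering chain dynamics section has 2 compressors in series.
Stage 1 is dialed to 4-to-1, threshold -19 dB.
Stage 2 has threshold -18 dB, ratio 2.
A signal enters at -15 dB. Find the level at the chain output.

-18 dB

Stage 1: 4 dB above -19 dB, reduced 4:1 to 1 dB above → -18 dB.
Stage 2: -18 dB is at or below the -18 dB threshold — no compression; output -18 dB.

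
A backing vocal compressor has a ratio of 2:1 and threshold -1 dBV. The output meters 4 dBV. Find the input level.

Post-compression overshoot = 4 − (-1) = 5 dB.
Input overshoot = R × output overshoot = 10 dB → input = -1 + 10 = 9 dBV.

9 dBV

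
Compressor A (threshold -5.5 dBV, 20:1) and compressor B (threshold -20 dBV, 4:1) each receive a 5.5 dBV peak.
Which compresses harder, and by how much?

B, by 8.675 dB

A: overshoot 11 dB → output overshoot 0.55 dB → GR 10.45 dB.
B: overshoot 25.5 dB → output overshoot 6.375 dB → GR 19.125 dB.
B reduces 8.675 dB more.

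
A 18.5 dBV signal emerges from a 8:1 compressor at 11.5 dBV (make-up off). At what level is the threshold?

Let T be the threshold. Output overshoot = (input overshoot)/R, so 11.5 − T = (18.5 − T)/8.
8·(11.5 − T) = 18.5 − T → 7·T = 92 − 18.5 = 73.5.
T = 73.5/7 = 10.5 dBV.

10.5 dBV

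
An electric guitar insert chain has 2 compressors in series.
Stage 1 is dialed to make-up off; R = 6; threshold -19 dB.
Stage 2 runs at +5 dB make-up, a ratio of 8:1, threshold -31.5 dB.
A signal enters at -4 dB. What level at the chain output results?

-24.625 dB

Stage 1: 15 dB above -19 dB, reduced 6:1 to 2.5 dB above → -16.5 dB.
Stage 2: overshoot 15 dB → 15/8 = 1.875 dB → -29.625 dB; +5 dB make-up → -24.625 dB.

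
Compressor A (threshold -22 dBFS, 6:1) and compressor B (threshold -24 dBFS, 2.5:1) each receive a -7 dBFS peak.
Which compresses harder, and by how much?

A, by 2.3 dB

A: GR = 15 − 15/6 = 12.5 dB.
B: GR = 17 − 17/2.5 = 10.2 dB.
Difference: 2.3 dB in favour of A.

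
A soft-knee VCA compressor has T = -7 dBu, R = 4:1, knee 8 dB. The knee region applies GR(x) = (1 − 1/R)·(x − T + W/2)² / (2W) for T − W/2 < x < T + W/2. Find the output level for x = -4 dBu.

-6.296875 dBu

x − T + W/2 = -4 − (-7) + 4 = 7.
GR = (1 − 1/4) × 7² / 16 = 0.75 × 49 / 16 = 2.296875 dB.
Output = -4 − 2.296875 = -6.296875 dBu.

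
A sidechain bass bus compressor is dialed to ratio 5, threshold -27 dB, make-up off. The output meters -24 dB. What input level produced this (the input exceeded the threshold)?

That's 3 dB above the -27 dB threshold.
Undo the ratio: input overshoot = 3 × 5 = 15 dB, giving input = -12 dB.

-12 dB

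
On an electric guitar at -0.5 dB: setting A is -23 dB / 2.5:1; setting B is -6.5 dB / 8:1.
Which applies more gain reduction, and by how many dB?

A, by 8.25 dB

A: 22.5 dB over, compressed to 9 dB over, so 13.5 dB of GR.
B: 6 dB over, compressed to 0.75 dB over, so 5.25 dB of GR.
Difference: 8.25 dB in favour of A.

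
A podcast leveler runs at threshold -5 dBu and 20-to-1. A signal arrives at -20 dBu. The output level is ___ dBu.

-20 dBu is 15 dB below the -5 dBu threshold, so no gain reduction is applied.
Output = input = -20 dBu.

-20 dBu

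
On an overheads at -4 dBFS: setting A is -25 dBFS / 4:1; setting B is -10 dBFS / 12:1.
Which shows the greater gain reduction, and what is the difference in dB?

A, by 10.25 dB

A: 21 dB over, compressed to 5.25 dB over, so 15.75 dB of GR.
B: 6 dB over, compressed to 0.5 dB over, so 5.5 dB of GR.
A reduces 10.25 dB more.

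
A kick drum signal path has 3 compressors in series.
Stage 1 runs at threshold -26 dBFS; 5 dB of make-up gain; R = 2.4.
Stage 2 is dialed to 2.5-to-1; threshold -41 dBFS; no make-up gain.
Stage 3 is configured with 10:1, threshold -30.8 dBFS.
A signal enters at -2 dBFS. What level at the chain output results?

-30.62 dBFS

Stage 1: 24 dB above -26 dBFS, reduced 2.4:1 to 10 dB above → -16 dBFS; +5 dB make-up → -11 dBFS.
Stage 2: 30 dB above -41 dBFS, reduced 2.5:1 to 12 dB above → -29 dBFS.
Stage 3: 1.8 dB above -30.8 dBFS, reduced 10:1 to 0.18 dB above → -30.62 dBFS.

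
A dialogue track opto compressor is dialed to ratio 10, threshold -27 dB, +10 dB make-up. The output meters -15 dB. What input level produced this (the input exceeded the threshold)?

-7 dB

Remove make-up: -15 − 10 = -25 dB.
Post-compression overshoot = -25 − (-27) = 2 dB.
Undo the ratio: input overshoot = 2 × 10 = 20 dB, giving input = -7 dB.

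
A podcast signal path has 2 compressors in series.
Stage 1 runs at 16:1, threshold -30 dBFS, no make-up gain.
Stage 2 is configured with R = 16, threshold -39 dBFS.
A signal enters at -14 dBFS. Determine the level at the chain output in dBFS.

Stage 1: overshoot 16 dB → 16/16 = 1 dB → -29 dBFS.
Stage 2: -29 dBFS is 10 dB over -39 dBFS; at 16:1 that becomes 0.625 dB over, giving -38.375 dBFS.

-38.375 dBFS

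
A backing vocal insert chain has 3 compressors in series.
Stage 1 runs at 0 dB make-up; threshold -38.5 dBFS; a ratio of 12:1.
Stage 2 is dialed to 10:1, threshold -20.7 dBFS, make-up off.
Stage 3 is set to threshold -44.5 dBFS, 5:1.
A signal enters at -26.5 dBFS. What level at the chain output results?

-43.1 dBFS

Stage 1: 12 dB above -38.5 dBFS, reduced 12:1 to 1 dB above → -37.5 dBFS.
Stage 2: -37.5 dBFS ≤ -20.7 dBFS, so stage 2 doesn't engage; output -37.5 dBFS.
Stage 3: overshoot 7 dB → 7/5 = 1.4 dB → -43.1 dBFS.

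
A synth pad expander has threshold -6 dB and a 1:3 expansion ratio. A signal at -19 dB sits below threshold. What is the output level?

-45 dB

Undershoot = (-6) − (-19) = 13 dB.
At 1:3, that expands to 39 dB under threshold.
Output = -6 − 39 = -45 dB.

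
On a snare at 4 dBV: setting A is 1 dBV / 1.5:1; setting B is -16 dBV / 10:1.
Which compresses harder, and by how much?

A: 3 dB over, compressed to 2 dB over, so 1 dB of GR.
B: 20 dB over, compressed to 2 dB over, so 18 dB of GR.
B reduces 17 dB more.

B, by 17 dB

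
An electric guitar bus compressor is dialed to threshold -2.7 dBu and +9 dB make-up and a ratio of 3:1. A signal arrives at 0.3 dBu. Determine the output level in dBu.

7.3 dBu

Overshoot: 0.3 − (-2.7) = 3 dB.
The 3 dB excess becomes 1 dB after 3:1 reduction.
That puts the output at -1.7 dBu; make-up adds 9 dB, giving 7.3 dBu.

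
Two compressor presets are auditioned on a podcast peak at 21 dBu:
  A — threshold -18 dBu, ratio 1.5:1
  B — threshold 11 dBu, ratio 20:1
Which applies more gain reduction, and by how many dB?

A: GR = 39 − 39/1.5 = 13 dB.
B: GR = 10 − 10/20 = 9.5 dB.
A applies 3.5 dB more gain reduction.

A, by 3.5 dB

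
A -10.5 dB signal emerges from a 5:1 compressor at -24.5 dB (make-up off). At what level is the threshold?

Gain reduction = -10.5 − (-24.5) = 14 dB; output overshoot = GR / (R − 1) = 14 / 4 = 3.5 dB.
Threshold = output − output overshoot = -24.5 − 3.5 = -28 dB.

-28 dB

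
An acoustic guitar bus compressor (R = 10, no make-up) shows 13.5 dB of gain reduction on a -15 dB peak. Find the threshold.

-30 dB

Gain reduction = -15 − (-28.5) = 13.5 dB; output overshoot = GR / (R − 1) = 13.5 / 9 = 1.5 dB.
Threshold = output − output overshoot = -28.5 − 1.5 = -30 dB.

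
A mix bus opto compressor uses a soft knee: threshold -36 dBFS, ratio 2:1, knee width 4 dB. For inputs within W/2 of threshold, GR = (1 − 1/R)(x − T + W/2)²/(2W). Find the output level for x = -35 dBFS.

-35.5625 dBFS

x − T + W/2 = -35 − (-36) + 2 = 3.
GR = (1 − 1/2) × 3² / 8 = 0.5 × 9 / 8 = 0.5625 dB.
Output = -35 − 0.5625 = -35.5625 dBFS.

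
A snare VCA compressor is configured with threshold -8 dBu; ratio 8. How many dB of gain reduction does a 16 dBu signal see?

Overshoot = 16 − (-8) = 24 dB.
A 8:1 ratio leaves 3 dB of that excess.
So the signal is attenuated by 24 − 3 = 21 dB.

21 dB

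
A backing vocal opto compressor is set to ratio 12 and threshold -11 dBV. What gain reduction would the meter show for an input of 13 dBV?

22 dB

Overshoot = 13 − (-11) = 24 dB.
After 12:1 compression the overshoot becomes 24/12 = 2 dB.
So the signal is attenuated by 24 − 2 = 22 dB.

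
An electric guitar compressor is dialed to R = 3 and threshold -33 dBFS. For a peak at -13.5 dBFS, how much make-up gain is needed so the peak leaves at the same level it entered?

Overshoot 19.5 dB → 19.5/3 = 6.5 dB after compression, so the compressed level is -33 + 6.5 = -26.5 dBFS.
Make-up = target − compressed = -13.5 − (-26.5) = 13 dB.

13 dB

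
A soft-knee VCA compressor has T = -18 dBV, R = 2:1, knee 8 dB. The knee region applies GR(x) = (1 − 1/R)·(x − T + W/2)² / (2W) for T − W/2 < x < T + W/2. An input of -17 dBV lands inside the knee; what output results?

x − T + W/2 = -17 − (-18) + 4 = 5.
GR = (1 − 1/2) × 5² / 16 = 0.5 × 25 / 16 = 0.78125 dB.
Output = -17 − 0.78125 = -17.78125 dBV.

-17.78125 dBV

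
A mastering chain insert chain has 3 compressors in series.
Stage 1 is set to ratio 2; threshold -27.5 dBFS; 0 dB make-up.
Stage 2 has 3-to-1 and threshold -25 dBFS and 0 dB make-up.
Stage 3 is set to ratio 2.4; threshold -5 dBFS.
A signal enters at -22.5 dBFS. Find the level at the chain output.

Stage 1: 5 dB above -27.5 dBFS, reduced 2:1 to 2.5 dB above → -25 dBFS.
Stage 2: below threshold (-25 ≤ -25); passes unchanged; output -25 dBFS.
Stage 3: below threshold (-25 ≤ -5); passes unchanged; output -25 dBFS.

-25 dBFS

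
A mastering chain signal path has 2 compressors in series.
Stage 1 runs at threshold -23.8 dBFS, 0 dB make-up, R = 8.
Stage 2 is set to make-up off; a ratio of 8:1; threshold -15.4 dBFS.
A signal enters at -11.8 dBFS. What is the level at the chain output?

Stage 1: overshoot 12 dB → 12/8 = 1.5 dB → -22.3 dBFS.
Stage 2: -22.3 dBFS is at or below the -15.4 dBFS threshold — no compression; output -22.3 dBFS.

-22.3 dBFS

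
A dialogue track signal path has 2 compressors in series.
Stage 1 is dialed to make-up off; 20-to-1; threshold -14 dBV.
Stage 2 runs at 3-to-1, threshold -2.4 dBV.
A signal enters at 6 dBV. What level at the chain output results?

-13 dBV

Stage 1: 6 dBV is 20 dB over -14 dBV; at 20:1 that becomes 1 dB over, giving -13 dBV.
Stage 2: -13 dBV ≤ -2.4 dBV, so stage 2 doesn't engage; output -13 dBV.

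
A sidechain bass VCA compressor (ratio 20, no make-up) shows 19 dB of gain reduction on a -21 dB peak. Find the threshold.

-41 dB

Let T be the threshold. Output overshoot = (input overshoot)/R, so -40 − T = (-21 − T)/20.
20·(-40 − T) = -21 − T → 19·T = -800 − (-21) = -779.
T = -779/19 = -41 dB.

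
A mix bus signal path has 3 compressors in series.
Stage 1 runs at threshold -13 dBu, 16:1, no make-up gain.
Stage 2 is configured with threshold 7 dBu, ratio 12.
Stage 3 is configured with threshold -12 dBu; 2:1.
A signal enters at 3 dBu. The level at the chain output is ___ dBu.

Stage 1: 16 dB above -13 dBu, reduced 16:1 to 1 dB above → -12 dBu.
Stage 2: -12 dBu ≤ 7 dBu, so stage 2 doesn't engage; output -12 dBu.
Stage 3: -12 dBu ≤ -12 dBu, so stage 3 doesn't engage; output -12 dBu.

-12 dBu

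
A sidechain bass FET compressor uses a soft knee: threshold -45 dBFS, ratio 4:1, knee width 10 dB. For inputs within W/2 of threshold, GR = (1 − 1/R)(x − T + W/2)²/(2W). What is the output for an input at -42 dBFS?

x − T + W/2 = -42 − (-45) + 5 = 8.
GR = (1 − 1/4) × 8² / 20 = 0.75 × 64 / 20 = 2.4 dB.
Output = -42 − 2.4 = -44.4 dBFS.

-44.4 dBFS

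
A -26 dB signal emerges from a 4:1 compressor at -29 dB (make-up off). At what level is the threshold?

Let T be the threshold. Output overshoot = (input overshoot)/R, so -29 − T = (-26 − T)/4.
4·(-29 − T) = -26 − T → 3·T = -116 − (-26) = -90.
T = -90/3 = -30 dB.

-30 dB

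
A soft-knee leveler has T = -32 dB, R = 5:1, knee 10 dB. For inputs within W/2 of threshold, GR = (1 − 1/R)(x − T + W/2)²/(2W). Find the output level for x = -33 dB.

-33.64 dB

x − T + W/2 = -33 − (-32) + 5 = 4.
GR = (1 − 1/5) × 4² / 20 = 0.8 × 16 / 20 = 0.64 dB.
Output = -33 − 0.64 = -33.64 dB.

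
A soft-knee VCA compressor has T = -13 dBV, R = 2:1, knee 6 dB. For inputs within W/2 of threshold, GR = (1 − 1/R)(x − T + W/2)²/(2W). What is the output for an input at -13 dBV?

x − T + W/2 = -13 − (-13) + 3 = 3.
GR = (1 − 1/2) × 3² / 12 = 0.5 × 9 / 12 = 0.375 dB.
Output = -13 − 0.375 = -13.375 dBV.

-13.375 dBV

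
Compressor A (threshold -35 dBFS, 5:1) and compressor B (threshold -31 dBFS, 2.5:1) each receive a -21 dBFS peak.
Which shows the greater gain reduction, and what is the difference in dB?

A: 14 dB over, compressed to 2.8 dB over, so 11.2 dB of GR.
B: 10 dB over, compressed to 4 dB over, so 6 dB of GR.
Difference: 5.2 dB in favour of A.

A, by 5.2 dB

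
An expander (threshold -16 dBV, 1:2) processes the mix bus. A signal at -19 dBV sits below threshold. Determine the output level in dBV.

-22 dBV

The input is 3 dB below the -16 dBV threshold.
A 1:2 expander multiplies undershoot by 2: 3 × 2 = 6 dB below threshold.
Output = -16 − 6 = -22 dBV.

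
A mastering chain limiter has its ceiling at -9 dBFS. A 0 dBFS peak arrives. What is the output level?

-9 dBFS

The limiter clamps the peak to its -9 dBFS ceiling.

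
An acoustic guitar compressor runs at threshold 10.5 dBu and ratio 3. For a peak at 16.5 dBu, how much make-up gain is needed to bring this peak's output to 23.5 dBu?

11 dB

The peak compresses to 10.5 + 6/3 = 12.5 dBu.
To reach 23.5 dBu requires 23.5 − 12.5 = 11 dB of make-up.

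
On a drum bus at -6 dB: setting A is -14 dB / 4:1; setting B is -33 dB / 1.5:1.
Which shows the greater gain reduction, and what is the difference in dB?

A: GR = 8 − 8/4 = 6 dB.
B: GR = 27 − 27/1.5 = 9 dB.
Difference: 3 dB in favour of B.

B, by 3 dB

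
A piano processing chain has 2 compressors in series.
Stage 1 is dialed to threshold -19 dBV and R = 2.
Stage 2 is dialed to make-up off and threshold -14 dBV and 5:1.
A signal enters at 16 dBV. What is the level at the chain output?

-11.5 dBV

Stage 1: 35 dB above -19 dBV, reduced 2:1 to 17.5 dB above → -1.5 dBV.
Stage 2: 12.5 dB above -14 dBV, reduced 5:1 to 2.5 dB above → -11.5 dBV.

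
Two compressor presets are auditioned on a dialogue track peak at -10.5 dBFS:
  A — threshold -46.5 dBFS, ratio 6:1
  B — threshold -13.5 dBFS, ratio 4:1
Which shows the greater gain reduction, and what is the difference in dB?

A: GR = 36 − 36/6 = 30 dB.
B: GR = 3 − 3/4 = 2.25 dB.
A reduces 27.75 dB more.

A, by 27.75 dB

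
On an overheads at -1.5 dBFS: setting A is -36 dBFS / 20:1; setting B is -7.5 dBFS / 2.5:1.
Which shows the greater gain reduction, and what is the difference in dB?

A, by 29.175 dB

A: 34.5 dB over, compressed to 1.725 dB over, so 32.775 dB of GR.
B: 6 dB over, compressed to 2.4 dB over, so 3.6 dB of GR.
A applies 29.175 dB more gain reduction.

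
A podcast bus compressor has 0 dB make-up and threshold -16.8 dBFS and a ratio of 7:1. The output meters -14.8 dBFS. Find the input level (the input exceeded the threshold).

Post-compression overshoot = -14.8 − (-16.8) = 2 dB.
Before 7:1 compression the overshoot was 2 × 7 = 14 dB, so input = -16.8 + 14 = -2.8 dBFS.

-2.8 dBFS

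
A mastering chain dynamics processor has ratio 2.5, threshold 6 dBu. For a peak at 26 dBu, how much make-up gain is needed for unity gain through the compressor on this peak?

Without make-up, output = threshold + overshoot/2.5 = 6 + 8 = 14 dBu.
Gap to target: 12 dB.

12 dB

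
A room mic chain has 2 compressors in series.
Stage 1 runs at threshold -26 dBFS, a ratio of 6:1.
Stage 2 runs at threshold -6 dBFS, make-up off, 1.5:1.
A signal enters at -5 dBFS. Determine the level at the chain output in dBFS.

-22.5 dBFS

Stage 1: overshoot 21 dB → 21/6 = 3.5 dB → -22.5 dBFS.
Stage 2: below threshold (-22.5 ≤ -6); passes unchanged; output -22.5 dBFS.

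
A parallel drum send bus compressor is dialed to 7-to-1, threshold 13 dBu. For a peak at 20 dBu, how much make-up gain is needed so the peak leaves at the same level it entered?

6 dB

The peak compresses to 13 + 7/7 = 14 dBu.
To reach 20 dBu requires 20 − 14 = 6 dB of make-up.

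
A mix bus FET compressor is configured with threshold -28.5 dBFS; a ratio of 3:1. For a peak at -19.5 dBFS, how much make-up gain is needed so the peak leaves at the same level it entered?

Without make-up, output = threshold + overshoot/3 = -28.5 + 3 = -25.5 dBFS.
Gap to target: 6 dB.

6 dB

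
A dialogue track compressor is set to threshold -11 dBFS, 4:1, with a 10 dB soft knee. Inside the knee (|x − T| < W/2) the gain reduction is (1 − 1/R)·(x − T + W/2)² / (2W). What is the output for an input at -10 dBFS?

x − T + W/2 = -10 − (-11) + 5 = 6.
GR = (1 − 1/4) × 6² / 20 = 0.75 × 36 / 20 = 1.35 dB.
Output = -10 − 1.35 = -11.35 dBFS.

-11.35 dBFS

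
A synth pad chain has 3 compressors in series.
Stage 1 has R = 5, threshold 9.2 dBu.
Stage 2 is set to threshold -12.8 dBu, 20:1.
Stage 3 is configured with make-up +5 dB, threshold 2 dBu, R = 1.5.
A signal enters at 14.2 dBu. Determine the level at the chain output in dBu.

Stage 1: 14.2 dBu is 5 dB over 9.2 dBu; at 5:1 that becomes 1 dB over, giving 10.2 dBu.
Stage 2: overshoot 23 dB → 23/20 = 1.15 dB → -11.65 dBu.
Stage 3: -11.65 dBu ≤ 2 dBu, so stage 3 doesn't engage; make-up brings it to -6.65 dBu.

-6.65 dBu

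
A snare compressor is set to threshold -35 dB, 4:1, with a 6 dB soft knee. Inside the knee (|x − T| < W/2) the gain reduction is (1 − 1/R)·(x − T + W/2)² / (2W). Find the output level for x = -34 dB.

-35 dB

x − T + W/2 = -34 − (-35) + 3 = 4.
GR = (1 − 1/4) × 4² / 12 = 0.75 × 16 / 12 = 1 dB.
Output = -34 − 1 = -35 dB.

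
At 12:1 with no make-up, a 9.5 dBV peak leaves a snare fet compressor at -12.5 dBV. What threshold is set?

-14.5 dBV

Input is 24 dB above T (since output overshoot × R = input overshoot: (-12.5 − T)·12 = 9.5 − T gives T = -14.5 dBV).
Check: -14.5 + (9.5 − (-14.5))/12 = -14.5 + 2 = -12.5 dBV. ✓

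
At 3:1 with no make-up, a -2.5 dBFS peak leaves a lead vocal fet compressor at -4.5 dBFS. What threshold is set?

Let T be the threshold. Output overshoot = (input overshoot)/R, so -4.5 − T = (-2.5 − T)/3.
3·(-4.5 − T) = -2.5 − T → 2·T = -13.5 − (-2.5) = -11.
T = -11/2 = -5.5 dBFS.

-5.5 dBFS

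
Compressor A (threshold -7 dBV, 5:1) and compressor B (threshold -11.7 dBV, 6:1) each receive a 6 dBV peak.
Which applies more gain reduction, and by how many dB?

A: GR = 13 − 13/5 = 10.4 dB.
B: GR = 17.7 − 17.7/6 = 14.75 dB.
Difference: 4.35 dB in favour of B.

B, by 4.35 dB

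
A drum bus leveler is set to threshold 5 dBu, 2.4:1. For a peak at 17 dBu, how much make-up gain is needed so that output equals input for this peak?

Without make-up, output = threshold + overshoot/2.4 = 5 + 5 = 10 dBu.
Gap to target: 7 dB.

7 dB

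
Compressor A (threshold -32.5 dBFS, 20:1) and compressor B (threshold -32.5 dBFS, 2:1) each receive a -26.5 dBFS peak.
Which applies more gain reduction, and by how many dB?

A: GR = 6 − 6/20 = 5.7 dB.
B: GR = 6 − 6/2 = 3 dB.
A applies 2.7 dB more gain reduction.

A, by 2.7 dB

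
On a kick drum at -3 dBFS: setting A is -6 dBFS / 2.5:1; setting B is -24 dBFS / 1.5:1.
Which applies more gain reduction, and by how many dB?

B, by 5.2 dB

A: 3 dB over, compressed to 1.2 dB over, so 1.8 dB of GR.
B: 21 dB over, compressed to 14 dB over, so 7 dB of GR.
B reduces 5.2 dB more.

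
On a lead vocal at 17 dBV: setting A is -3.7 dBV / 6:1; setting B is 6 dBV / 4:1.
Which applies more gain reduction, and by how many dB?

A: GR = 20.7 − 20.7/6 = 17.25 dB.
B: GR = 11 − 11/4 = 8.25 dB.
A reduces 9 dB more.

A, by 9 dB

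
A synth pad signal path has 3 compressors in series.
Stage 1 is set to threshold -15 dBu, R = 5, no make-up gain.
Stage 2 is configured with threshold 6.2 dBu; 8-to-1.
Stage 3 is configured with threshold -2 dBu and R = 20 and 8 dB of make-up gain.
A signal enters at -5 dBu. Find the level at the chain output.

Stage 1: overshoot 10 dB → 10/5 = 2 dB → -13 dBu.
Stage 2: -13 dBu ≤ 6.2 dBu, so stage 2 doesn't engage; output -13 dBu.
Stage 3: -13 dBu is at or below the -2 dBu threshold — no compression; make-up brings it to -5 dBu.

-5 dBu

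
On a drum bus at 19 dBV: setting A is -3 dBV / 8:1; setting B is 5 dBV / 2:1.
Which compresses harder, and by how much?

A, by 12.25 dB

A: GR = 22 − 22/8 = 19.25 dB.
B: GR = 14 − 14/2 = 7 dB.
A reduces 12.25 dB more.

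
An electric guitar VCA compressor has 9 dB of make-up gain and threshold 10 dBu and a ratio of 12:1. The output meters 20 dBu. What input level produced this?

Before make-up, the level was 20 − 9 = 11 dBu.
That's 1 dB above the 10 dBu threshold.
Undo the ratio: input overshoot = 1 × 12 = 12 dB, giving input = 22 dBu.

22 dBu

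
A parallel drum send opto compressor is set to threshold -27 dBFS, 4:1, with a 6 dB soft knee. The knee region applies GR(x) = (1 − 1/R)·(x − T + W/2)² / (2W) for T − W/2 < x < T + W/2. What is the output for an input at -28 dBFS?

-28.25 dBFS

x − T + W/2 = -28 − (-27) + 3 = 2.
GR = (1 − 1/4) × 2² / 12 = 0.75 × 4 / 12 = 0.25 dB.
Output = -28 − 0.25 = -28.25 dBFS.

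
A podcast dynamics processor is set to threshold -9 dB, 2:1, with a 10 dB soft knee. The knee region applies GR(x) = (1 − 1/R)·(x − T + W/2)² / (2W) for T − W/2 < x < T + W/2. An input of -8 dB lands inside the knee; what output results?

x − T + W/2 = -8 − (-9) + 5 = 6.
GR = (1 − 1/2) × 6² / 20 = 0.5 × 36 / 20 = 0.9 dB.
Output = -8 − 0.9 = -8.9 dB.

-8.9 dB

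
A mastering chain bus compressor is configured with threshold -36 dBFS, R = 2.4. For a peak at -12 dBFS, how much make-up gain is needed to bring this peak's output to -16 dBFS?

Overshoot 24 dB → 24/2.4 = 10 dB after compression, so the compressed level is -36 + 10 = -26 dBFS.
Make-up = target − compressed = -16 − (-26) = 10 dB.

10 dB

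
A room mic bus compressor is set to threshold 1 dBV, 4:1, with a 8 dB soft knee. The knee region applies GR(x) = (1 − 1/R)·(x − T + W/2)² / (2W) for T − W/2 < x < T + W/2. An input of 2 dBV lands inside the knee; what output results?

x − T + W/2 = 2 − 1 + 4 = 5.
GR = (1 − 1/4) × 5² / 16 = 0.75 × 25 / 16 = 1.171875 dB.
Output = 2 − 1.171875 = 0.828125 dBV.

0.828125 dBV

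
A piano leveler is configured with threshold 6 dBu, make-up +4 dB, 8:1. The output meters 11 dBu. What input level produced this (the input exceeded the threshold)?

Remove make-up: 11 − 4 = 7 dBu.
That's 1 dB above the 6 dBu threshold.
Input overshoot = R × output overshoot = 8 dB → input = 6 + 8 = 14 dBu.

14 dBu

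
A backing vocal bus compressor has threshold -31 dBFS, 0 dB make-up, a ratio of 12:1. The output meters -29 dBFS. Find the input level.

Post-compression overshoot = -29 − (-31) = 2 dB.
Input overshoot = R × output overshoot = 24 dB → input = -31 + 24 = -7 dBFS.

-7 dBFS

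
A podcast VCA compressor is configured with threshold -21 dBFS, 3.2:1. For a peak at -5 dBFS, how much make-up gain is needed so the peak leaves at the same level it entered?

Overshoot 16 dB → 16/3.2 = 5 dB after compression, so the compressed level is -21 + 5 = -16 dBFS.
Make-up = target − compressed = -5 − (-16) = 11 dB.

11 dB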